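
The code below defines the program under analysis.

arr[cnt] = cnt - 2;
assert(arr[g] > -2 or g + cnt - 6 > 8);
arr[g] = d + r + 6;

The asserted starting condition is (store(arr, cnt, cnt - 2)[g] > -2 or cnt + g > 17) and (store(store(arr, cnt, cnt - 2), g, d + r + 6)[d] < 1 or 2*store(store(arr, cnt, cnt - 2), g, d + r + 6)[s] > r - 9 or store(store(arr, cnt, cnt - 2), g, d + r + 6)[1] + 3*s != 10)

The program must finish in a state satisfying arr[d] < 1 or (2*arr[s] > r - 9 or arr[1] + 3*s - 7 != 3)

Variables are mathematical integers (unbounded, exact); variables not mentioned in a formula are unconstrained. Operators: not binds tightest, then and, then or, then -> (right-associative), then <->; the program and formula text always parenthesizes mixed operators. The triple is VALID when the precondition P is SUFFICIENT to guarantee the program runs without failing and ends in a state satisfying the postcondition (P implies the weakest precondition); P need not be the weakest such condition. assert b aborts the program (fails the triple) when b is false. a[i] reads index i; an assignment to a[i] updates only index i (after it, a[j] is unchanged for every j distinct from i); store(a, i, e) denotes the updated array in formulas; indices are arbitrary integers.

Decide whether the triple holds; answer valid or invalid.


Working backward. After the program, the postcondition arr[d] < 1 or (2*arr[s] > r - 9 or arr[1] + 3*s - 7 != 3) must hold; in canonical form it is arr[d] < 1 or 2*arr[s] > r - 9 or arr[1] + 3*s != 10.
Before arr[g] := d + r + 6: store(arr, g, d + r + 6)[d] < 1 or 2*store(arr, g, d + r + 6)[s] > r - 9 or store(arr, g, d + r + 6)[1] + 3*s != 10
Before assert arr[g] > -2 or g + cnt - 6 > 8: (arr[g] > -2 or cnt + g > 14) and (store(arr, g, d + r + 6)[d] < 1 or 2*store(arr, g, d + r + 6)[s] > r - 9 or store(arr, g, d + r + 6)[1] + 3*s != 10)
Before arr[cnt] := cnt - 2: (store(arr, cnt, cnt - 2)[g] > -2 or cnt + g > 14) and (store(store(arr, cnt, cnt - 2), g, d + r + 6)[d] < 1 or 2*store(store(arr, cnt, cnt - 2), g, d + r + 6)[s] > r - 9 or store(store(arr, cnt, cnt - 2), g, d + r + 6)[1] + 3*s != 10)
The weakest precondition is (store(arr, cnt, cnt - 2)[g] > -2 or cnt + g > 14) and (store(store(arr, cnt, cnt - 2), g, d + r + 6)[d] < 1 or 2*store(store(arr, cnt, cnt - 2), g, d + r + 6)[s] > r - 9 or store(store(arr, cnt, cnt - 2), g, d + r + 6)[1] + 3*s != 10).
Check whether (store(arr, cnt, cnt - 2)[g] > -2 or cnt + g > 17) and (store(store(arr, cnt, cnt - 2), g, d + r + 6)[d] < 1 or 2*store(store(arr, cnt, cnt - 2), g, d + r + 6)[s] > r - 9 or store(store(arr, cnt, cnt - 2), g, d + r + 6)[1] + 3*s != 10) implies it.
Every state satisfying the precondition satisfies the weakest precondition: the implication holds.
Answer: valid


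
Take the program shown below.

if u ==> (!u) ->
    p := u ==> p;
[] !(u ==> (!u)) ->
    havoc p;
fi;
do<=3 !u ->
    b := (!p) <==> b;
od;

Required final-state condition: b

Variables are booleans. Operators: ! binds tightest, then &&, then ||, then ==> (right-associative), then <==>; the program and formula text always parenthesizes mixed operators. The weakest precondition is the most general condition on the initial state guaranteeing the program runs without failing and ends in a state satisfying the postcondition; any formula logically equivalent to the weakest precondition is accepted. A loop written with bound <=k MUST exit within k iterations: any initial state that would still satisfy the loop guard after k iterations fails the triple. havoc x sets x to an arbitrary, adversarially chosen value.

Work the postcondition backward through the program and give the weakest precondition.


Working backward. After the program, b must hold.
Before the loop (bound <=3), unroll the exhaustion recursion (WP_0 = exit-now case; WP_j = one more guarded iteration, up to j = 3):
  WP_0: u && b
  WP_1: ((!u) ==> (u && ((!p) <==> b))) && (u ==> b)
  WP_2: ((!u) ==> (((!u) ==> (u && ((!p) <==> ((!p) <==> b)))) && (u ==> ((!p) <==> b)))) && (u ==> b)
  WP_3: ((!u) ==> (((!u) ==> (((!u) ==> (u && ((!p) <==> ((!p) <==> ((!p) <==> b))))) && (u ==> ((!p) <==> ((!p) <==> b))))) && (u ==> ((!p) <==> b)))) && (u ==> b)
So before the loop: ((!u) ==> (((!u) ==> (((!u) ==> (u && ((!p) <==> ((!p) <==> ((!p) <==> b))))) && (u ==> ((!p) <==> ((!p) <==> b))))) && (u ==> ((!p) <==> b)))) && (u ==> b)
Then branch requires ((!u) ==> (((!u) ==> (((!u) ==> (u && ((!(u ==> p)) <==> ((!(u ==> p)) <==> ((!(u ==> p)) <==> b))))) && (u ==> ((!(u ==> p)) <==> ((!(u ==> p)) <==> b))))) && (u ==> ((!(u ==> p)) <==> b)))) && (u ==> b); else branch requires ((!u) ==> (((!u) ==> (((!u) ==> (u && (!b))) && (u ==> b))) && (u ==> (!b)))) && (u ==> b) && ((!u) ==> (((!u) ==> (((!u) ==> (u && b)) && (u ==> b))) && (u ==> b))).
Before the if: ((u ==> (!u)) ==> (((!u) ==> (((!u) ==> (((!u) ==> (u && ((!(u ==> p)) <==> ((!(u ==> p)) <==> ((!(u ==> p)) <==> b))))) && (u ==> ((!(u ==> p)) <==> ((!(u ==> p)) <==> b))))) && (u ==> ((!(u ==> p)) <==> b)))) && (u ==> b))) && ((!(u ==> (!u))) ==> (((!u) ==> (((!u) ==> (((!u) ==> (u && (!b))) && (u ==> b))) && (u ==> (!b)))) && (u ==> b) && ((!u) ==> (((!u) ==> (((!u) ==> (u && b)) && (u ==> b))) && (u ==> b)))))
Answer: WP = ((u ==> (!u)) ==> (((!u) ==> (((!u) ==> (((!u) ==> (u && ((!(u ==> p)) <==> ((!(u ==> p)) <==> ((!(u ==> p)) <==> b))))) && (u ==> ((!(u ==> p)) <==> ((!(u ==> p)) <==> b))))) && (u ==> ((!(u ==> p)) <==> b)))) && (u ==> b))) && ((!(u ==> (!u))) ==> (((!u) ==> (((!u) ==> (((!u) ==> (u && (!b))) && (u ==> b))) && (u ==> (!b)))) && (u ==> b) && ((!u) ==> (((!u) ==> (((!u) ==> (u && b)) && (u ==> b))) && (u ==> b)))))


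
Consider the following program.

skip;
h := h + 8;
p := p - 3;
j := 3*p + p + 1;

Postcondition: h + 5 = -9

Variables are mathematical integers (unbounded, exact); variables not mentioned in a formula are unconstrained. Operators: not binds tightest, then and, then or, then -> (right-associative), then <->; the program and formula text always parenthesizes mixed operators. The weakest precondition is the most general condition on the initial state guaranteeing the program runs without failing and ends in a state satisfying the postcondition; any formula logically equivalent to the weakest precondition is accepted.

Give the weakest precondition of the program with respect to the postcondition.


Working backward. After the program, the postcondition h + 5 = -9 must hold; in canonical form it is h = -14.
Before j := 3*p + p + 1: h = -14
Before p := p - 3: h = -14
Before h := h + 8: h = -22
Before skip: h = -22
Answer: WP = h = -22


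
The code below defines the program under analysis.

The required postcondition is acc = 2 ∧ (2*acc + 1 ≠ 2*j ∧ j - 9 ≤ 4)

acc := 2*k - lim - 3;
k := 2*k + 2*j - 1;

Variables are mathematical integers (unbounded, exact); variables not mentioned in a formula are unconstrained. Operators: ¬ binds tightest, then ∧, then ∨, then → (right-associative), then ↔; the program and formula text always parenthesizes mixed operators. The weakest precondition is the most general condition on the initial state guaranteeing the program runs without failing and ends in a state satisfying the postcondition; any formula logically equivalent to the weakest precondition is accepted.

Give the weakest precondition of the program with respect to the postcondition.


Working backward. After the program, the postcondition acc = 2 ∧ (2*acc + 1 ≠ 2*j ∧ j - 9 ≤ 4) must hold; in canonical form it is acc = 2 ∧ 2*acc ≠ 2*j - 1 ∧ j ≤ 13.
Before k := 2*k + 2*j - 1: acc = 2 ∧ 2*acc ≠ 2*j - 1 ∧ j ≤ 13
Before acc := 2*k - lim - 3: 2*k = lim + 5 ∧ 4*k ≠ 2*j + 2*lim + 5 ∧ j ≤ 13
Answer: WP = 2*k = lim + 5 ∧ 4*k ≠ 2*j + 2*lim + 5 ∧ j ≤ 13


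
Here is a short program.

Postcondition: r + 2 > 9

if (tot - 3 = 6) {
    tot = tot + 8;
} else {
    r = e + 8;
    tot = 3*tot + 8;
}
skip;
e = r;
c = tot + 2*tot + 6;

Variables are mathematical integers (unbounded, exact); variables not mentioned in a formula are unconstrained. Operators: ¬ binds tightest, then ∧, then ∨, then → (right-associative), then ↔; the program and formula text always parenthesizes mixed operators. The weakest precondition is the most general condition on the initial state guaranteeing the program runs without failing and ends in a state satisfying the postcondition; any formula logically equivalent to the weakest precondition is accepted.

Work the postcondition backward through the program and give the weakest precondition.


Working backward. After the program, the postcondition r + 2 > 9 must hold; in canonical form it is r > 7.
Before c := tot + 2*tot + 6: r > 7
Before e := r: r > 7
Before skip: r > 7
Then branch requires r > 7; else branch requires e > -1.
Before the if: (tot = 9 → r > 7) ∧ ((¬(tot = 9)) → e > -1)
Answer: WP = (tot = 9 → r > 7) ∧ ((¬(tot = 9)) → e > -1)


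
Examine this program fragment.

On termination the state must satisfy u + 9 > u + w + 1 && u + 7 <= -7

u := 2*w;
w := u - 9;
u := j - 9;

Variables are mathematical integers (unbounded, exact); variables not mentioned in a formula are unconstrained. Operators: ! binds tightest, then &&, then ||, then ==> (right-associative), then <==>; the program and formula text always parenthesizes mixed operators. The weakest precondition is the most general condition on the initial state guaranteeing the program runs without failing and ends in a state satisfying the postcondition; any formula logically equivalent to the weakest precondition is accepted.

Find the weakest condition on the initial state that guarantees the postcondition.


Working backward. After the program, the postcondition u + 9 > u + w + 1 && u + 7 <= -7 must hold; in canonical form it is w < 8 && u <= -14.
Before u := j - 9: w < 8 && j <= -5
Before w := u - 9: u < 17 && j <= -5
Before u := 2*w: 2*w < 17 && j <= -5
Answer: WP = 2*w < 17 && j <= -5


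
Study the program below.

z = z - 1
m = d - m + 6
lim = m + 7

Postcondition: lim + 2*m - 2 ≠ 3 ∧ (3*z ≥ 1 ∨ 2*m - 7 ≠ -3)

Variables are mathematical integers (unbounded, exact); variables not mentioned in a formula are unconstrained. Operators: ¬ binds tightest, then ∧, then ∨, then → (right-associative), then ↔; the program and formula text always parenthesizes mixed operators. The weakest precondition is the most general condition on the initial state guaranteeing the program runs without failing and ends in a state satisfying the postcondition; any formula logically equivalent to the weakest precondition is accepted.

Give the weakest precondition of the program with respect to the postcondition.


Working backward. After the program, the postcondition lim + 2*m - 2 ≠ 3 ∧ (3*z ≥ 1 ∨ 2*m - 7 ≠ -3) must hold; in canonical form it is lim + 2*m ≠ 5 ∧ (3*z ≥ 1 ∨ 2*m ≠ 4).
Before lim := m + 7: 3*m ≠ -2 ∧ (3*z ≥ 1 ∨ 2*m ≠ 4)
Before m := d - m + 6: 3*d ≠ 3*m - 20 ∧ (3*z ≥ 1 ∨ 2*d ≠ 2*m - 8)
Before z := z - 1: 3*d ≠ 3*m - 20 ∧ (3*z ≥ 4 ∨ 2*d ≠ 2*m - 8)
Answer: WP = 3*d ≠ 3*m - 20 ∧ (3*z ≥ 4 ∨ 2*d ≠ 2*m - 8)


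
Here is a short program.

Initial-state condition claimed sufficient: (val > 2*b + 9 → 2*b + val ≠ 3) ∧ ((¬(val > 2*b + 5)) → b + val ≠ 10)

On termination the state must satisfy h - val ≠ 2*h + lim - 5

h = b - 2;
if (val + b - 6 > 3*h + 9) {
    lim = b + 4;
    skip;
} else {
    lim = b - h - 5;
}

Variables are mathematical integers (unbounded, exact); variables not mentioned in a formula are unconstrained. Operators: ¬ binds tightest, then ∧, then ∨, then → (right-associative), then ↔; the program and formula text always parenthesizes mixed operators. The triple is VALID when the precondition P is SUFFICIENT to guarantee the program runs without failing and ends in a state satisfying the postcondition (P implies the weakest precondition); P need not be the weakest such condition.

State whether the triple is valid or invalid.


Working backward. After the program, the postcondition h - val ≠ 2*h + lim - 5 must hold; in canonical form it is h + lim + val ≠ 5.
Then branch requires b + h + val ≠ 1; else branch requires b + val ≠ 10.
Before the if: (b + val > 3*h + 15 → b + h + val ≠ 1) ∧ ((¬(b + val > 3*h + 15)) → b + val ≠ 10)
Before h := b - 2: (val > 2*b + 9 → 2*b + val ≠ 3) ∧ ((¬(val > 2*b + 9)) → b + val ≠ 10)
The weakest precondition is (val > 2*b + 9 → 2*b + val ≠ 3) ∧ ((¬(val > 2*b + 9)) → b + val ≠ 10).
Check whether (val > 2*b + 9 → 2*b + val ≠ 3) ∧ ((¬(val > 2*b + 5)) → b + val ≠ 10) implies it.
Countermodel: at the initial state b = 1, val = 9, the precondition holds but the weakest precondition fails.
Answer: invalid


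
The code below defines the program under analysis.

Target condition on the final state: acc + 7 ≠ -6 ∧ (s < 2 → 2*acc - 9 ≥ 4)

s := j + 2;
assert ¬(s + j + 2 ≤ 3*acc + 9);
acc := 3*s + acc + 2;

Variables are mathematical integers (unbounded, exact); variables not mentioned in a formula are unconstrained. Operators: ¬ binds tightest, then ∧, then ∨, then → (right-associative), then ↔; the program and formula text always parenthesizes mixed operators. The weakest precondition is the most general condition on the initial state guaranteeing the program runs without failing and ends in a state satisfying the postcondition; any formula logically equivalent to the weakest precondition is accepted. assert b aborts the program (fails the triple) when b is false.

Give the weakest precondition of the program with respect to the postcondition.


Working backward. After the program, the postcondition acc + 7 ≠ -6 ∧ (s < 2 → 2*acc - 9 ≥ 4) must hold; in canonical form it is acc ≠ -13 ∧ (s < 2 → 2*acc ≥ 13).
Before acc := 3*s + acc + 2: acc + 3*s ≠ -15 ∧ (s < 2 → 2*acc + 6*s ≥ 9)
Before assert ¬(s + j + 2 ≤ 3*acc + 9): (¬(j + s ≤ 3*acc + 7)) ∧ acc + 3*s ≠ -15 ∧ (s < 2 → 2*acc + 6*s ≥ 9)
Before s := j + 2: (¬(2*j ≤ 3*acc + 5)) ∧ acc + 3*j ≠ -21 ∧ (j < 0 → 2*acc + 6*j ≥ -3)
Answer: WP = (¬(2*j ≤ 3*acc + 5)) ∧ acc + 3*j ≠ -21 ∧ (j < 0 → 2*acc + 6*j ≥ -3)


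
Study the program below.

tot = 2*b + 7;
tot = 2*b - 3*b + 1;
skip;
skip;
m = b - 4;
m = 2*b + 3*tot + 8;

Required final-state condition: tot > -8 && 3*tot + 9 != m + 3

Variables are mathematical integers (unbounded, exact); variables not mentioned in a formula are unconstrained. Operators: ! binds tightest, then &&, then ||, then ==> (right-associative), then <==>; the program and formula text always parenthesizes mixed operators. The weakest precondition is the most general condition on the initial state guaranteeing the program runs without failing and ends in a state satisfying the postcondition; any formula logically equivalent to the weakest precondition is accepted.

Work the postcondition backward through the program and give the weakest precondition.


Working backward. After the program, the postcondition tot > -8 && 3*tot + 9 != m + 3 must hold; in canonical form it is tot > -8 && 3*tot != m - 6.
Before m := 2*b + 3*tot + 8: tot > -8 && 2*b != -2
Before m := b - 4: tot > -8 && 2*b != -2
Before skip: tot > -8 && 2*b != -2
Before skip: tot > -8 && 2*b != -2
Before tot := 2*b - 3*b + 1: b < 9 && 2*b != -2
Before tot := 2*b + 7: b < 9 && 2*b != -2
Answer: WP = b < 9 && 2*b != -2


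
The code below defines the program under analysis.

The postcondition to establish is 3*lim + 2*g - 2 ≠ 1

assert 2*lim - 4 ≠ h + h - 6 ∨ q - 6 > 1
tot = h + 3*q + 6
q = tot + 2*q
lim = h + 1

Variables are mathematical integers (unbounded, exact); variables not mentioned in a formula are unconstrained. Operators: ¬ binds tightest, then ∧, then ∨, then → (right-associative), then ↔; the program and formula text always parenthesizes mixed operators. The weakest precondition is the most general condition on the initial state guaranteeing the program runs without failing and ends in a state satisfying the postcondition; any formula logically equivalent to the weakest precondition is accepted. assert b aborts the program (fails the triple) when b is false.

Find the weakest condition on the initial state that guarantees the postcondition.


Working backward. After the program, the postcondition 3*lim + 2*g - 2 ≠ 1 must hold; in canonical form it is 2*g + 3*lim ≠ 3.
Before lim := h + 1: 2*g + 3*h ≠ 0
Before q := tot + 2*q: 2*g + 3*h ≠ 0
Before tot := h + 3*q + 6: 2*g + 3*h ≠ 0
Before assert 2*lim - 4 ≠ h + h - 6 ∨ q - 6 > 1: (2*lim ≠ 2*h - 2 ∨ q > 7) ∧ 2*g + 3*h ≠ 0
Answer: WP = (2*lim ≠ 2*h - 2 ∨ q > 7) ∧ 2*g + 3*h ≠ 0


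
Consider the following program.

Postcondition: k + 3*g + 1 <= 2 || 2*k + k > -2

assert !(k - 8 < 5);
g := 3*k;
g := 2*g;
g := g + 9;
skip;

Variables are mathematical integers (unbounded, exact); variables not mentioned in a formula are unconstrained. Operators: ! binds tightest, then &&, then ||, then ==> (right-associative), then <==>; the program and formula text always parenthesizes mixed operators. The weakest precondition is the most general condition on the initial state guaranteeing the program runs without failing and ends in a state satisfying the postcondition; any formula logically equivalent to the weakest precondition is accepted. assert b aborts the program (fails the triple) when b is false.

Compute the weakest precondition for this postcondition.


Working backward. After the program, the postcondition k + 3*g + 1 <= 2 || 2*k + k > -2 must hold; in canonical form it is 3*g + k <= 1 || 3*k > -2.
Before skip: 3*g + k <= 1 || 3*k > -2
Before g := g + 9: 3*g + k <= -26 || 3*k > -2
Before g := 2*g: 6*g + k <= -26 || 3*k > -2
Before g := 3*k: 19*k <= -26 || 3*k > -2
Before assert !(k - 8 < 5): (!(k < 13)) && (19*k <= -26 || 3*k > -2)
Answer: WP = (!(k < 13)) && (19*k <= -26 || 3*k > -2)


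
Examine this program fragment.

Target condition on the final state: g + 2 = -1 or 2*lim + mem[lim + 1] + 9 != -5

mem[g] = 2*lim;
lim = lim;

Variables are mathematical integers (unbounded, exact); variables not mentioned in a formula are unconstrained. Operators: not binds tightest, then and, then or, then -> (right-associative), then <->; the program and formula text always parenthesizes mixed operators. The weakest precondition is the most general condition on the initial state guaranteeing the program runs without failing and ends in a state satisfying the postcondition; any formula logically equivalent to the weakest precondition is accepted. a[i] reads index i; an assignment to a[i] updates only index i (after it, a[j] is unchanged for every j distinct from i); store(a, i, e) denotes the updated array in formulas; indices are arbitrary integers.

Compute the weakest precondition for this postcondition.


Working backward. After the program, the postcondition g + 2 = -1 or 2*lim + mem[lim + 1] + 9 != -5 must hold; in canonical form it is g = -3 or mem[lim + 1] + 2*lim != -14.
Before lim := lim: g = -3 or mem[lim + 1] + 2*lim != -14
Before mem[g] := 2*lim: g = -3 or store(mem, g, 2*lim)[lim + 1] + 2*lim != -14
Answer: WP = g = -3 or store(mem, g, 2*lim)[lim + 1] + 2*lim != -14


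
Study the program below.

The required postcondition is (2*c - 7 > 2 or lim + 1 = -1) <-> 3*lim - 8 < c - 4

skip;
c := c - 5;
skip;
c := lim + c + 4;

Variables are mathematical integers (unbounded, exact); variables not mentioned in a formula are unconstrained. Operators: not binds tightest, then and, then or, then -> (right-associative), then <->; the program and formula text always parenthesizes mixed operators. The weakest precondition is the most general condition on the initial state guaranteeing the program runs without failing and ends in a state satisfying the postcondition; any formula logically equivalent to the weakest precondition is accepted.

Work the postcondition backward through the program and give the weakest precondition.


Working backward. After the program, the postcondition (2*c - 7 > 2 or lim + 1 = -1) <-> 3*lim - 8 < c - 4 must hold; in canonical form it is (2*c > 9 or lim = -2) <-> 3*lim < c + 4.
Before c := lim + c + 4: (2*c + 2*lim > 1 or lim = -2) <-> 2*lim < c + 8
Before skip: (2*c + 2*lim > 1 or lim = -2) <-> 2*lim < c + 8
Before c := c - 5: (2*c + 2*lim > 11 or lim = -2) <-> 2*lim < c + 3
Before skip: (2*c + 2*lim > 11 or lim = -2) <-> 2*lim < c + 3
Answer: WP = (2*c + 2*lim > 11 or lim = -2) <-> 2*lim < c + 3


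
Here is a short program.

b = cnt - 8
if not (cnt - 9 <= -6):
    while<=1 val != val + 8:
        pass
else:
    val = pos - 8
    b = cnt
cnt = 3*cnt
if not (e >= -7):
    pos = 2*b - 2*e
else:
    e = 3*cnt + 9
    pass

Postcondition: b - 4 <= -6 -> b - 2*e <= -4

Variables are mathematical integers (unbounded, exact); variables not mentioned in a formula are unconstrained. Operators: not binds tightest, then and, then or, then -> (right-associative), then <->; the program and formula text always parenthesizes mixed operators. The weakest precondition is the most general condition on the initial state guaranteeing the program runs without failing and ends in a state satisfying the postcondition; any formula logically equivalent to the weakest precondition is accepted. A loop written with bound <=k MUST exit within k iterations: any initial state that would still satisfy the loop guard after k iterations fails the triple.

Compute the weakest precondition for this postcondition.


Working backward. After the program, the postcondition b - 4 <= -6 -> b - 2*e <= -4 must hold; in canonical form it is b <= -2 -> b <= 2*e - 4.
Then branch requires b <= -2 -> b <= 2*e - 4; else branch requires b <= -2 -> b <= 6*cnt + 14.
Before the if: ((not (e >= -7)) -> (b <= -2 -> b <= 2*e - 4)) and (e >= -7 -> (b <= -2 -> b <= 6*cnt + 14))
Before cnt := 3*cnt: ((not (e >= -7)) -> (b <= -2 -> b <= 2*e - 4)) and (e >= -7 -> (b <= -2 -> b <= 18*cnt + 14))
Then branch requires false; else branch requires ((not (e >= -7)) -> (cnt <= -2 -> cnt <= 2*e - 4)) and (e >= -7 -> (cnt <= -2 -> 17*cnt >= -14)).
Before the if: cnt <= 3 and (cnt <= 3 -> (((not (e >= -7)) -> (cnt <= -2 -> cnt <= 2*e - 4)) and (e >= -7 -> (cnt <= -2 -> 17*cnt >= -14))))
Before b := cnt - 8: cnt <= 3 and (cnt <= 3 -> (((not (e >= -7)) -> (cnt <= -2 -> cnt <= 2*e - 4)) and (e >= -7 -> (cnt <= -2 -> 17*cnt >= -14))))
Answer: WP = cnt <= 3 and (cnt <= 3 -> (((not (e >= -7)) -> (cnt <= -2 -> cnt <= 2*e - 4)) and (e >= -7 -> (cnt <= -2 -> 17*cnt >= -14))))


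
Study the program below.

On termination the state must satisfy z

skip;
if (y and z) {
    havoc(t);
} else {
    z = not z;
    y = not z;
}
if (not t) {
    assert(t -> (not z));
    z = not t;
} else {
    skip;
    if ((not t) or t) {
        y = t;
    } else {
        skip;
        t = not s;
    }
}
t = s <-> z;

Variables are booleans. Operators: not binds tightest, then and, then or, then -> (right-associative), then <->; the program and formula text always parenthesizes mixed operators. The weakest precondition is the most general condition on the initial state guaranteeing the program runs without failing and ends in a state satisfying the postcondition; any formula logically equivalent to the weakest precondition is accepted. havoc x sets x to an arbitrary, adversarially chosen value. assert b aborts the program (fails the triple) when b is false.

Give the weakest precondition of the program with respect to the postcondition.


Working backward. After the program, z must hold.
Before t := s <-> z: z
Then branch requires (t -> (not z)) and (not t); else branch requires z.
Before the if: ((not t) -> ((t -> (not z)) and (not t))) and (t -> z)
Then branch requires z; else branch requires ((not t) -> ((t -> z) and (not t))) and (t -> (not z)).
Before the if: ((y and z) -> z) and ((not (y and z)) -> (((not t) -> ((t -> z) and (not t))) and (t -> (not z))))
Before skip: ((y and z) -> z) and ((not (y and z)) -> (((not t) -> ((t -> z) and (not t))) and (t -> (not z))))
Answer: WP = ((y and z) -> z) and ((not (y and z)) -> (((not t) -> ((t -> z) and (not t))) and (t -> (not z))))


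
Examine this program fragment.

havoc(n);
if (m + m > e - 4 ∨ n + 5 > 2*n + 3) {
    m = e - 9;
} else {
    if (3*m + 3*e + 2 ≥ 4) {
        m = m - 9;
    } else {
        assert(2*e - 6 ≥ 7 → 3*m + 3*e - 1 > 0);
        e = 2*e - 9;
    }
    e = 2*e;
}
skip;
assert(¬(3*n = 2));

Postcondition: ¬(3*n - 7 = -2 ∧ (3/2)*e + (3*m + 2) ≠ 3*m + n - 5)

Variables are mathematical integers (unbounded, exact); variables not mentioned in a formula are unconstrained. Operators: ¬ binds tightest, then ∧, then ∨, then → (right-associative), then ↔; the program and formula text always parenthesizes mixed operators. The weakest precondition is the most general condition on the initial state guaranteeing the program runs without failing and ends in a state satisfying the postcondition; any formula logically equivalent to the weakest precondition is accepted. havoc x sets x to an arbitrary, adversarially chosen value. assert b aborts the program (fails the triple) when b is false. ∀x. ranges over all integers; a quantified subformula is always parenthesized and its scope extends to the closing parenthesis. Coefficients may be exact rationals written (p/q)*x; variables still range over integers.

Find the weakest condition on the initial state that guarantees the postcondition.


Working backward. After the program, the postcondition ¬(3*n - 7 = -2 ∧ (3/2)*e + (3*m + 2) ≠ 3*m + n - 5) must hold; in canonical form it is ¬(3*n = 5 ∧ (3/2)*e ≠ n - 7).
Before assert ¬(3*n = 2): (¬(3*n = 2)) ∧ (¬(3*n = 5 ∧ (3/2)*e ≠ n - 7))
Before skip: (¬(3*n = 2)) ∧ (¬(3*n = 5 ∧ (3/2)*e ≠ n - 7))
Then branch requires (¬(3*n = 2)) ∧ (¬(3*n = 5 ∧ (3/2)*e ≠ n - 7)); else branch requires (3*e + 3*m ≥ 2 → ((¬(3*n = 2)) ∧ (¬(3*n = 5 ∧ 3*e ≠ n - 7)))) ∧ ((¬(3*e + 3*m ≥ 2)) → ((2*e ≥ 13 → 3*e + 3*m > 1) ∧ (¬(3*n = 2)) ∧ (¬(3*n = 5 ∧ 6*e ≠ n + 20)))).
Before the if: ((2*m > e - 4 ∨ n < 2) → ((¬(3*n = 2)) ∧ (¬(3*n = 5 ∧ (3/2)*e ≠ n - 7)))) ∧ ((¬(2*m > e - 4 ∨ n < 2)) → ((3*e + 3*m ≥ 2 → ((¬(3*n = 2)) ∧ (¬(3*n = 5 ∧ 3*e ≠ n - 7)))) ∧ ((¬(3*e + 3*m ≥ 2)) → ((2*e ≥ 13 → 3*e + 3*m > 1) ∧ (¬(3*n = 2)) ∧ (¬(3*n = 5 ∧ 6*e ≠ n + 20))))))
Before havoc n: ∀n_1. (((2*m > e - 4 ∨ n_1 < 2) → ((¬(3*n_1 = 2)) ∧ (¬(3*n_1 = 5 ∧ (3/2)*e ≠ n_1 - 7)))) ∧ ((¬(2*m > e - 4 ∨ n_1 < 2)) → ((3*e + 3*m ≥ 2 → ((¬(3*n_1 = 2)) ∧ (¬(3*n_1 = 5 ∧ 3*e ≠ n_1 - 7)))) ∧ ((¬(3*e + 3*m ≥ 2)) → ((2*e ≥ 13 → 3*e + 3*m > 1) ∧ (¬(3*n_1 = 2)) ∧ (¬(3*n_1 = 5 ∧ 6*e ≠ n_1 + 20)))))))
Answer: WP = ∀n_1. (((2*m > e - 4 ∨ n_1 < 2) → ((¬(3*n_1 = 2)) ∧ (¬(3*n_1 = 5 ∧ (3/2)*e ≠ n_1 - 7)))) ∧ ((¬(2*m > e - 4 ∨ n_1 < 2)) → ((3*e + 3*m ≥ 2 → ((¬(3*n_1 = 2)) ∧ (¬(3*n_1 = 5 ∧ 3*e ≠ n_1 - 7)))) ∧ ((¬(3*e + 3*m ≥ 2)) → ((2*e ≥ 13 → 3*e + 3*m > 1) ∧ (¬(3*n_1 = 2)) ∧ (¬(3*n_1 = 5 ∧ 6*e ≠ n_1 + 20)))))))


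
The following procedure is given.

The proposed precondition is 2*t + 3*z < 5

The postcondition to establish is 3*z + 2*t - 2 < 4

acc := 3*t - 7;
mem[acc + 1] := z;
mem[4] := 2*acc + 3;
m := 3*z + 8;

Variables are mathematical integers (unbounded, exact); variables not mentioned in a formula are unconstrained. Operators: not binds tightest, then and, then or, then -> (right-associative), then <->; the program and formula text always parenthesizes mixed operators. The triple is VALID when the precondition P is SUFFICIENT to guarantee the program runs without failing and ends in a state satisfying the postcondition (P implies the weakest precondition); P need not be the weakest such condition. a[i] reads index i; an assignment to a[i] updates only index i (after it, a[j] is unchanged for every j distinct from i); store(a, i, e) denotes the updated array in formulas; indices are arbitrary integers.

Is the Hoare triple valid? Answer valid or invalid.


Working backward. After the program, the postcondition 3*z + 2*t - 2 < 4 must hold; in canonical form it is 2*t + 3*z < 6.
Before m := 3*z + 8: 2*t + 3*z < 6
Before mem[4] := 2*acc + 3: 2*t + 3*z < 6
Before mem[acc + 1] := z: 2*t + 3*z < 6
Before acc := 3*t - 7: 2*t + 3*z < 6
The weakest precondition is 2*t + 3*z < 6.
Check whether 2*t + 3*z < 5 implies it.
Every state satisfying the precondition satisfies the weakest precondition: the implication holds.
Answer: valid


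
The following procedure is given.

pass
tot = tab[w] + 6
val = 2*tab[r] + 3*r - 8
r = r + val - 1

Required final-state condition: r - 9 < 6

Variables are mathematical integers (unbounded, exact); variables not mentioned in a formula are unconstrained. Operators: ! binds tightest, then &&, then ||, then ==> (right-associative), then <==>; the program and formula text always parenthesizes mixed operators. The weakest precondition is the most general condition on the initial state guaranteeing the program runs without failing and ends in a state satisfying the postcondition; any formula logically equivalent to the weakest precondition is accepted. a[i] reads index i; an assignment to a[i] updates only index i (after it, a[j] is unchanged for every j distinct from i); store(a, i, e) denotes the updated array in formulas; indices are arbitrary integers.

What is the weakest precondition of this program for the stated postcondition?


Working backward. After the program, the postcondition r - 9 < 6 must hold; in canonical form it is r < 15.
Before r := r + val - 1: r + val < 16
Before val := 2*tab[r] + 3*r - 8: 2*tab[r] + 4*r < 24
Before tot := tab[w] + 6: 2*tab[r] + 4*r < 24
Before skip: 2*tab[r] + 4*r < 24
Answer: WP = 2*tab[r] + 4*r < 24


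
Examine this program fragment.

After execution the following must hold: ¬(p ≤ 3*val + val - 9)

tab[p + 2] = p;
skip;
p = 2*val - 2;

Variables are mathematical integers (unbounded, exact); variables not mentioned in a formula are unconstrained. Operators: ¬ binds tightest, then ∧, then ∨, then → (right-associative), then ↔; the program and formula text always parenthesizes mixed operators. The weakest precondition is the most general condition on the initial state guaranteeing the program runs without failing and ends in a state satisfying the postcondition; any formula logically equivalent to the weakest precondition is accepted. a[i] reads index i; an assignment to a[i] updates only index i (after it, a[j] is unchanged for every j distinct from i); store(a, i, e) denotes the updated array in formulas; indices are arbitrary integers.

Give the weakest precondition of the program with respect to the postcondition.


Working backward. After the program, the postcondition ¬(p ≤ 3*val + val - 9) must hold; in canonical form it is ¬(p ≤ 4*val - 9).
Before p := 2*val - 2: ¬(2*val ≥ 7)
Before skip: ¬(2*val ≥ 7)
Before tab[p + 2] := p: ¬(2*val ≥ 7)
Answer: WP = ¬(2*val ≥ 7)


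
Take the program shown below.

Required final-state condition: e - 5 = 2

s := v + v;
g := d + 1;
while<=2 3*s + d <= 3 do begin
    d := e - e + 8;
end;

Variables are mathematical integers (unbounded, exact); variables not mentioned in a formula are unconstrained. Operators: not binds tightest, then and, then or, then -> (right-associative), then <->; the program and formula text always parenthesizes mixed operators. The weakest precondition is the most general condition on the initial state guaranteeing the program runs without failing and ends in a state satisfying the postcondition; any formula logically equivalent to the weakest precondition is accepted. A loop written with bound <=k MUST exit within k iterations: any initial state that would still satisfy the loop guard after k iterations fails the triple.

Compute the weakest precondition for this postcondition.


Working backward. After the program, the postcondition e - 5 = 2 must hold; in canonical form it is e = 7.
Before the loop (bound <=2), unroll the exhaustion recursion (WP_0 = exit-now case; WP_j = one more guarded iteration, up to j = 2):
  WP_0: (not (d + 3*s <= 3)) and e = 7
  WP_1: (d + 3*s <= 3 -> ((not (3*s <= -5)) and e = 7)) and ((not (d + 3*s <= 3)) -> e = 7)
  WP_2: (d + 3*s <= 3 -> ((3*s <= -5 -> ((not (3*s <= -5)) and e = 7)) and ((not (3*s <= -5)) -> e = 7))) and ((not (d + 3*s <= 3)) -> e = 7)
So before the loop: (d + 3*s <= 3 -> ((3*s <= -5 -> ((not (3*s <= -5)) and e = 7)) and ((not (3*s <= -5)) -> e = 7))) and ((not (d + 3*s <= 3)) -> e = 7)
Before g := d + 1: (d + 3*s <= 3 -> ((3*s <= -5 -> ((not (3*s <= -5)) and e = 7)) and ((not (3*s <= -5)) -> e = 7))) and ((not (d + 3*s <= 3)) -> e = 7)
Before s := v + v: (d + 6*v <= 3 -> ((6*v <= -5 -> ((not (6*v <= -5)) and e = 7)) and ((not (6*v <= -5)) -> e = 7))) and ((not (d + 6*v <= 3)) -> e = 7)
Answer: WP = (d + 6*v <= 3 -> ((6*v <= -5 -> ((not (6*v <= -5)) and e = 7)) and ((not (6*v <= -5)) -> e = 7))) and ((not (d + 6*v <= 3)) -> e = 7)


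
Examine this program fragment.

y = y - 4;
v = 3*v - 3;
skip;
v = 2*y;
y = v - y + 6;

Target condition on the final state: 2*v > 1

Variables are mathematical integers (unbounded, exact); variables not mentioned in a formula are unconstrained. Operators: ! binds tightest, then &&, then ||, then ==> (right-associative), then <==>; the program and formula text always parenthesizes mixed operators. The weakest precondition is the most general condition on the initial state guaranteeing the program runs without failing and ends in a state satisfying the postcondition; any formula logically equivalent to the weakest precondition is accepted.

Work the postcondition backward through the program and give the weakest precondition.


Working backward. After the program, 2*v > 1 must hold.
Before y := v - y + 6: 2*v > 1
Before v := 2*y: 4*y > 1
Before skip: 4*y > 1
Before v := 3*v - 3: 4*y > 1
Before y := y - 4: 4*y > 17
Answer: WP = 4*y > 17


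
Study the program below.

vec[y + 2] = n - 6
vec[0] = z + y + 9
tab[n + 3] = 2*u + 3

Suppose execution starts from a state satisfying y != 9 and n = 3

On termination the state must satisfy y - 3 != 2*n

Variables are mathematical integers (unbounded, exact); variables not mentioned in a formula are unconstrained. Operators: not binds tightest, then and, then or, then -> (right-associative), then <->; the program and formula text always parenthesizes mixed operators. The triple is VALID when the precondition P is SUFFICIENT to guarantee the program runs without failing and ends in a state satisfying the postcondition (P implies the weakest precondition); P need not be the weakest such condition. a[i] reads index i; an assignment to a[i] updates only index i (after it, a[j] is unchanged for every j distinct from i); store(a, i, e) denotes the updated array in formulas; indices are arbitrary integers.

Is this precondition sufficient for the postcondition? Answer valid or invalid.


Working backward. After the program, the postcondition y - 3 != 2*n must hold; in canonical form it is y != 2*n + 3.
Before tab[n + 3] := 2*u + 3: y != 2*n + 3
Before vec[0] := z + y + 9: y != 2*n + 3
Before vec[y + 2] := n - 6: y != 2*n + 3
The weakest precondition is y != 2*n + 3.
Check whether y != 9 and n = 3 implies it.
Every state satisfying the precondition satisfies the weakest precondition: the implication holds.
Answer: valid


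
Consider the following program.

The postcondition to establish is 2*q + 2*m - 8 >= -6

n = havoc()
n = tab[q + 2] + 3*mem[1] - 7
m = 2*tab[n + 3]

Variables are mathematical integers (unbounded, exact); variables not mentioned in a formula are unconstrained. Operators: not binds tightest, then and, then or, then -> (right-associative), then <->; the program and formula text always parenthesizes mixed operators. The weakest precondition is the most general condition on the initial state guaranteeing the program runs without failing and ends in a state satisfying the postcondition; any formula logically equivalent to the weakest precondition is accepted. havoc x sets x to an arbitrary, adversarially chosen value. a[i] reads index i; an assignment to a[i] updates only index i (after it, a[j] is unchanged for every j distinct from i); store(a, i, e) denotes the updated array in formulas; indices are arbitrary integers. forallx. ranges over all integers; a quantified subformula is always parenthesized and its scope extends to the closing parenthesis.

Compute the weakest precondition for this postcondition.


Working backward. After the program, the postcondition 2*q + 2*m - 8 >= -6 must hold; in canonical form it is 2*m + 2*q >= 2.
Before m := 2*tab[n + 3]: 4*tab[n + 3] + 2*q >= 2
Before n := tab[q + 2] + 3*mem[1] - 7: 4*tab[3*mem[1] + tab[q + 2] - 4] + 2*q >= 2
Before havoc n: 4*tab[3*mem[1] + tab[q + 2] - 4] + 2*q >= 2
Answer: WP = 4*tab[3*mem[1] + tab[q + 2] - 4] + 2*q >= 2


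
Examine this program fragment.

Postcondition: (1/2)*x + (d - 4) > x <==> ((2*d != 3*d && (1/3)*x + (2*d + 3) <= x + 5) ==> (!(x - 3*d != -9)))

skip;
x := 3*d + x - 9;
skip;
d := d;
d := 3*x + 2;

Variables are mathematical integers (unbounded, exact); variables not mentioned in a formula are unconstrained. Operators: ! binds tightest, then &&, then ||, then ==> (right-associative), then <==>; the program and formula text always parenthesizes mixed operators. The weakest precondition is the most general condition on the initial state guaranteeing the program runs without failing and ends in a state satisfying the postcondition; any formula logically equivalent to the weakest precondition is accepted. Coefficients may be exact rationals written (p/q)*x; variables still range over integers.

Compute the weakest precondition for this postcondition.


Working backward. After the program, the postcondition (1/2)*x + (d - 4) > x <==> ((2*d != 3*d && (1/3)*x + (2*d + 3) <= x + 5) ==> (!(x - 3*d != -9))) must hold; in canonical form it is d > (1/2)*x + 4 <==> ((d != 0 && 2*d <= (2/3)*x + 2) ==> (!(x != 3*d - 9))).
Before d := 3*x + 2: (5/2)*x > 2 <==> ((3*x != -2 && (16/3)*x <= -2) ==> (!(8*x != 3)))
Before d := d: (5/2)*x > 2 <==> ((3*x != -2 && (16/3)*x <= -2) ==> (!(8*x != 3)))
Before skip: (5/2)*x > 2 <==> ((3*x != -2 && (16/3)*x <= -2) ==> (!(8*x != 3)))
Before x := 3*d + x - 9: (15/2)*d + (5/2)*x > 49/2 <==> ((9*d + 3*x != 25 && 16*d + (16/3)*x <= 46) ==> (!(24*d + 8*x != 75)))
Before skip: (15/2)*d + (5/2)*x > 49/2 <==> ((9*d + 3*x != 25 && 16*d + (16/3)*x <= 46) ==> (!(24*d + 8*x != 75)))
Answer: WP = (15/2)*d + (5/2)*x > 49/2 <==> ((9*d + 3*x != 25 && 16*d + (16/3)*x <= 46) ==> (!(24*d + 8*x != 75)))


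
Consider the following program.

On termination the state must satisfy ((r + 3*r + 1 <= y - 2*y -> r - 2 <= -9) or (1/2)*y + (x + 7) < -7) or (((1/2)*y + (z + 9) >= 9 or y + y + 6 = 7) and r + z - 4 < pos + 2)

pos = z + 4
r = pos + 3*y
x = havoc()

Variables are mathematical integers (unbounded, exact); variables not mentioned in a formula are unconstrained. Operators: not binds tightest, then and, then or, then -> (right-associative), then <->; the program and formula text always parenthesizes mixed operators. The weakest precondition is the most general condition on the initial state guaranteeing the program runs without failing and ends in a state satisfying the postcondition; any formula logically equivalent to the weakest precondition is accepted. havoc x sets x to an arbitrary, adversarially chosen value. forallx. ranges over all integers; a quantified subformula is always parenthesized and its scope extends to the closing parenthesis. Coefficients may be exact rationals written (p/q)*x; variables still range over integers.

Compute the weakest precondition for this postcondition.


Working backward. After the program, the postcondition ((r + 3*r + 1 <= y - 2*y -> r - 2 <= -9) or (1/2)*y + (x + 7) < -7) or (((1/2)*y + (z + 9) >= 9 or y + y + 6 = 7) and r + z - 4 < pos + 2) must hold; in canonical form it is (4*r + y <= -1 -> r <= -7) or x + (1/2)*y < -14 or (((1/2)*y + z >= 0 or 2*y = 1) and r + z < pos + 6).
Before havoc x: forall x_1. ((4*r + y <= -1 -> r <= -7) or x_1 + (1/2)*y < -14 or (((1/2)*y + z >= 0 or 2*y = 1) and r + z < pos + 6))
Before r := pos + 3*y: forall x_1. ((4*pos + 13*y <= -1 -> pos + 3*y <= -7) or x_1 + (1/2)*y < -14 or (((1/2)*y + z >= 0 or 2*y = 1) and 3*y + z < 6))
Before pos := z + 4: forall x_1. ((13*y + 4*z <= -17 -> 3*y + z <= -11) or x_1 + (1/2)*y < -14 or (((1/2)*y + z >= 0 or 2*y = 1) and 3*y + z < 6))
Answer: WP = forall x_1. ((13*y + 4*z <= -17 -> 3*y + z <= -11) or x_1 + (1/2)*y < -14 or (((1/2)*y + z >= 0 or 2*y = 1) and 3*y + z < 6))
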